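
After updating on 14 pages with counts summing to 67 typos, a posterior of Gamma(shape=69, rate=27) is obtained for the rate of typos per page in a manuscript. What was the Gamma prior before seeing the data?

Gamma–Poisson conjugacy: posterior shape = α + Σxᵢ, posterior rate = β + n.
So α = 69 − 67 = 2 and β = 27 − 14 = 13.

Gamma(shape=2, rate=13)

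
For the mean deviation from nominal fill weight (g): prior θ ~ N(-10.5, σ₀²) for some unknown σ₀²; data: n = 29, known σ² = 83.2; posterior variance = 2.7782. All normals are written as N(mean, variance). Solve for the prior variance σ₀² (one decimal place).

σ₀² = 87.8

Posterior precision equals prior precision plus data precision: 1/σ_n² = 1/σ₀² + n/σ².
So 1/σ₀² = 1/2.7782 − 29/83.2 = 0.359945 − 0.348558 = 0.011387.
Hence σ₀² = 1/0.011387 ≈ 87.8.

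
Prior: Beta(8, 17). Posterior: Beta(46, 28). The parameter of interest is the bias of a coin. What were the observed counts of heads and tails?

38 heads and 11 tails

Beta is conjugate to the binomial likelihood: posterior = Beta(a+s, b+f).
Match parameters: s=46−8=38, f=28−17=11.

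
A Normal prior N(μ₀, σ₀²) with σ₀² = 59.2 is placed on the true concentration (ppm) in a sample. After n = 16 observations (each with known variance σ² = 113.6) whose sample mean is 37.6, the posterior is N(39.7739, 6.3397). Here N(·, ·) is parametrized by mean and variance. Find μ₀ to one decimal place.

μ₀ = 57.9

With known observation variance, the Normal–Normal posterior has precision τ_n = τ₀ + n/σ² and mean μ_n = (τ₀μ₀ + (n/σ²)x̄)/τ_n.
Here τ₀ = 1/59.2 = 0.016892 and τ_data = 16/113.6 = 0.140845, so τ_n = 0.157737.
Rearranging for μ₀: μ₀ = (μ_n·τ_n − τ_data·x̄)/τ₀ = (39.7739·0.157737 − 0.140845·37.6) / 0.016892 = 0.978044/0.016892 ≈ 57.9.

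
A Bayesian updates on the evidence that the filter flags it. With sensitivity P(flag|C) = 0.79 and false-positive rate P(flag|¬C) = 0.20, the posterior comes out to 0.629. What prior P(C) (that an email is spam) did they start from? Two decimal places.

In odds form, posterior odds = prior odds × likelihood ratio, so prior odds = posterior odds ÷ LR.
Posterior odds = 0.629/(1−0.629) = 1.6954. LR = 0.79/0.20 = 3.9500.
Prior odds = 1.6954/3.9500 = 0.4292, so P(C) = 0.4292/(1+0.4292) ≈ 0.30.

P(C) = 0.30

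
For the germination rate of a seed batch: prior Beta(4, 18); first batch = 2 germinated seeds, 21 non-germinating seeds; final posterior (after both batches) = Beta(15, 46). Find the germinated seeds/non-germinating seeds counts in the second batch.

9 germinated seeds and 7 non-germinating seeds

Because Beta–binomial updating is additive in the counts, the combined data contributed (α_post−α_prior, β_post−β_prior) successes and failures.
Total across both batches: 15−4=11 germinated seeds, 46−18=28 non-germinating seeds.
Subtract the first batch: 11−2=9 germinated seeds and 28−21=7 non-germinating seeds.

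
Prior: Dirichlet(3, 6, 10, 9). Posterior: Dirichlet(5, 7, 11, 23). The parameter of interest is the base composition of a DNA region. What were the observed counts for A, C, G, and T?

counts (2, 1, 1, 14)

For a Dirichlet(α) prior with multinomial counts c, the posterior is Dirichlet(α + c) componentwise.
Counts are posterior − prior componentwise: 5−3=2, 7−6=1, 11−10=1, 23−9=14.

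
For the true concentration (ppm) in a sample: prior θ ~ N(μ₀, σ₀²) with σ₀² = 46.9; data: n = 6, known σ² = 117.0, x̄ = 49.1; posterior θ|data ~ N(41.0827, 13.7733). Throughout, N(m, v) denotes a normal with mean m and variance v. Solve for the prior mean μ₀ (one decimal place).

μ₀ = 21.8

The posterior mean is a precision-weighted average: μ_n = (τ₀μ₀ + τ_data·x̄)/(τ₀+τ_data), with τ₀=1/σ₀² and τ_data=n/σ².
Here τ₀ = 1/46.9 = 0.021322 and τ_data = 6/117.0 = 0.051282, so τ_n = 0.072604.
Rearranging for μ₀: μ₀ = (μ_n·τ_n − τ_data·x̄)/τ₀ = (41.0827·0.072604 − 0.051282·49.1) / 0.021322 = 0.464822/0.021322 ≈ 21.8.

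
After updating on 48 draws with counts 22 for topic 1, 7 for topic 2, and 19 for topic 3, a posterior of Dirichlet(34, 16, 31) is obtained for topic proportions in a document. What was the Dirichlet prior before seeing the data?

Dirichlet(12, 9, 12)

For a Dirichlet(α) prior with multinomial counts c, the posterior is Dirichlet(α + c) componentwise.
Subtract each count from the matching posterior parameter: 34−22=12, 16−7=9, 31−19=12.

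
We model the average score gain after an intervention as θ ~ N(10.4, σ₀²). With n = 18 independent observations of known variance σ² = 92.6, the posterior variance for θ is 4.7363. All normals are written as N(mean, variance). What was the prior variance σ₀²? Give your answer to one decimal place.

Posterior precision equals prior precision plus data precision: 1/σ_n² = 1/σ₀² + n/σ².
So 1/σ₀² = 1/4.7363 − 18/92.6 = 0.211135 − 0.194384 = 0.016751.
Hence σ₀² = 1/0.016751 ≈ 59.7.

σ₀² = 59.7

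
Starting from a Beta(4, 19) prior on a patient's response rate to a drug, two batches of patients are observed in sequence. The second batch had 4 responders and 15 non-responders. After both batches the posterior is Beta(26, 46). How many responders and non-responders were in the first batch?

Because Beta–binomial updating is additive in the counts, the combined data contributed (α_post−α_prior, β_post−β_prior) successes and failures.
Total across both batches: 26−4=22 responders, 46−19=27 non-responders.
Subtract the second batch: 22−4=18 responders and 27−15=12 non-responders.

18 responders and 12 non-responders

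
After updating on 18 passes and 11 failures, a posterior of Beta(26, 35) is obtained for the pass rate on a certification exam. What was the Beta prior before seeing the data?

Beta(8, 24)

Under Beta–binomial conjugacy the posterior parameters are (a+s, b+f).
Subtract the data counts: 26−18=8, 35−11=24.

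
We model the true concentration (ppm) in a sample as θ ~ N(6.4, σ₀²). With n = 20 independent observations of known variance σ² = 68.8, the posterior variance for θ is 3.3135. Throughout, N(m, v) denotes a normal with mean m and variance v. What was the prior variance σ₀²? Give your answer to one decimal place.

σ₀² = 90.1

Posterior precision equals prior precision plus data precision: 1/σ_n² = 1/σ₀² + n/σ².
So 1/σ₀² = 1/3.3135 − 20/68.8 = 0.301796 − 0.290698 = 0.011098.
Hence σ₀² = 1/0.011098 ≈ 90.1.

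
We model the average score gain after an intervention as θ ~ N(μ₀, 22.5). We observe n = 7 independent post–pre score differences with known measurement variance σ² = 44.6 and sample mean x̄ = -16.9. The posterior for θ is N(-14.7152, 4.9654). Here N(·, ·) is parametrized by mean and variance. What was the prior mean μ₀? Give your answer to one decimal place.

μ₀ = -7.0

With known observation variance, the Normal–Normal posterior has precision τ_n = τ₀ + n/σ² and mean μ_n = (τ₀μ₀ + (n/σ²)x̄)/τ_n.
Here τ₀ = 1/22.5 = 0.044444 and τ_data = 7/44.6 = 0.156951, so τ_n = 0.201395.
Rearranging for μ₀: μ₀ = (μ_n·τ_n − τ_data·x̄)/τ₀ = (-14.7152·0.201395 − 0.156951·-16.9) / 0.044444 = -0.311096/0.044444 ≈ -7.0.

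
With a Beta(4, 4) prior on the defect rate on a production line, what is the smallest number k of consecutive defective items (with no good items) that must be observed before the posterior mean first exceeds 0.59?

k = 2

After k defective items and 0 good items the posterior is Beta(4+k, 4), with mean (4+k)/(4+4+k).
Set (4+k)/(8+k) > 0.59 and solve: k > (0.59·8 − 4)/(1 − 0.59) = 1.756.
The smallest integer exceeding 1.756 is 2, and checking k=2: (6)/(10) = 0.6000 > 0.59.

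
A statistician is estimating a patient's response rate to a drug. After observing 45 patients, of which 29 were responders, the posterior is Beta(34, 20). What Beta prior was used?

Under Beta–binomial conjugacy the posterior parameters are (a+s, b+f).
Subtract the data counts: 34−29=5, 20−16=4.

Beta(5, 4)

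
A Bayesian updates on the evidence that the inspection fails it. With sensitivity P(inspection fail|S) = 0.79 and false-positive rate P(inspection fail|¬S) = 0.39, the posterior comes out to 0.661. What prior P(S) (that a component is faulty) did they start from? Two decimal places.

P(S) = 0.49

Bayes' rule in odds form gives O(S|E) = O(S)·[P(E|S)/P(E|¬S)], hence O(S) = O(S|E)/LR.
Posterior odds = 0.661/(1−0.661) = 1.9499. LR = 0.79/0.39 = 2.0256.
Prior odds = 1.9499/2.0256 = 0.9626, so P(S) = 0.9626/(1+0.9626) ≈ 0.49.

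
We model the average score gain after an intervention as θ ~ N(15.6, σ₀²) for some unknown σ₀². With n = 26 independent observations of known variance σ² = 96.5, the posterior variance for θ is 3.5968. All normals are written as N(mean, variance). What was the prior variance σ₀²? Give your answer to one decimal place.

For the Normal–Normal model with known σ², precisions add: τ_n = τ₀ + n/σ².
So 1/σ₀² = 1/3.5968 − 26/96.5 = 0.278025 − 0.269430 = 0.008595.
Hence σ₀² = 1/0.008595 ≈ 116.3.

σ₀² = 116.3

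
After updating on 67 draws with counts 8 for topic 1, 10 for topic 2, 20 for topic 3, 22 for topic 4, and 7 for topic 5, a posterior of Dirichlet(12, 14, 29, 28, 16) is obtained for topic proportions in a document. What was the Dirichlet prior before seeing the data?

For a Dirichlet(α) prior with multinomial counts c, the posterior is Dirichlet(α + c) componentwise.
Subtract each count from the matching posterior parameter: 12−8=4, 14−10=4, 29−20=9, 28−22=6, 16−7=9.

Dirichlet(4, 4, 9, 6, 9)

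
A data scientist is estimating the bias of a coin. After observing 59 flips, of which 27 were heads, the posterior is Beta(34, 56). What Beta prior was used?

Beta(7, 24)

Beta is conjugate to the binomial likelihood: posterior = Beta(α+s, β+f).
Subtract the data counts: 34−27=7, 56−32=24.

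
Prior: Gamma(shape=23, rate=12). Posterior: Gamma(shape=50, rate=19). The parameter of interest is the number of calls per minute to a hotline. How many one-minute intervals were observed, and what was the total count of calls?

n = 7 one-minute intervals with total 27 calls

Gamma–Poisson conjugacy: posterior shape = α + Σxᵢ, posterior rate = β + n.
Matching: Σxᵢ = 50 − 23 = 27 and n = 19 − 12 = 7.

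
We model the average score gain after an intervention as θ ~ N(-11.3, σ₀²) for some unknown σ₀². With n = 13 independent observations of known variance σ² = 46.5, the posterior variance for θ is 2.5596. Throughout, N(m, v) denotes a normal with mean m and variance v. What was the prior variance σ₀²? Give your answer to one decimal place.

For the Normal–Normal model with known σ², precisions add: τ_n = τ₀ + n/σ².
So 1/σ₀² = 1/2.5596 − 13/46.5 = 0.390686 − 0.279570 = 0.111116.
Hence σ₀² = 1/0.111116 ≈ 9.0.

σ₀² = 9.0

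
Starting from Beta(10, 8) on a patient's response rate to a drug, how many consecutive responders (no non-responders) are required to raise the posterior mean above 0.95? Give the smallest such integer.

k = 143

After k responders and 0 non-responders the posterior is Beta(10+k, 8), with mean (10+k)/(10+8+k).
Set (10+k)/(18+k) > 0.95 and solve: k > (0.95·18 − 10)/(1 − 0.95) = 142.000.
The smallest integer exceeding 142.000 is 143, and checking k=143: (153)/(161) = 0.9503 > 0.95.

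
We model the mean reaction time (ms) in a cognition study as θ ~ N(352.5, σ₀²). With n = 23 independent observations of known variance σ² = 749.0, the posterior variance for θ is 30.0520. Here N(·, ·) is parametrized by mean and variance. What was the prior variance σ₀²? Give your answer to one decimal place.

Posterior precision equals prior precision plus data precision: 1/σ_n² = 1/σ₀² + n/σ².
So 1/σ₀² = 1/30.0520 − 23/749.0 = 0.033276 − 0.030708 = 0.002568.
Hence σ₀² = 1/0.002568 ≈ 389.4.

σ₀² = 389.4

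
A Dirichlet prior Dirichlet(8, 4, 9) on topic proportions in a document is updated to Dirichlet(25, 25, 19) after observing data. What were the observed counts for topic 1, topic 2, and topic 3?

counts (17, 21, 10)

For a Dirichlet(α) prior with multinomial counts c, the posterior is Dirichlet(α + c) componentwise.
Counts are posterior − prior componentwise: 25−8=17, 25−4=21, 19−9=10.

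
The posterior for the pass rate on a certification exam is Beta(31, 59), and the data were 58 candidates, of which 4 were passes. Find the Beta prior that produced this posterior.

Beta(27, 5)

A Beta(α, β) prior with s successes and f failures in binomial data gives a Beta(α+s, β+f) posterior.
So α = 31 − 4 = 27 and β = 59 − 54 = 5.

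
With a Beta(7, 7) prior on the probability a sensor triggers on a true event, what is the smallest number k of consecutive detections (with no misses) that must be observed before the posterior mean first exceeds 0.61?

k = 4

After k detections and 0 misses the posterior is Beta(7+k, 7), with mean (7+k)/(7+7+k).
Set (7+k)/(14+k) > 0.61 and solve: k > (0.61·14 − 7)/(1 − 0.61) = 3.949.
The smallest integer exceeding 3.949 is 4, and checking k=4: (11)/(18) = 0.6111 > 0.61.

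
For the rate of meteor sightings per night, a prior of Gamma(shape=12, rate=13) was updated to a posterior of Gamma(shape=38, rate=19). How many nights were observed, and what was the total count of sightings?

n = 6 nights with total 26 sightings

A Gamma(α, β) prior (rate parametrization) on a Poisson rate with n observations summing to S gives posterior Gamma(α+S, β+n).
Matching: Σxᵢ = 38 − 12 = 26 and n = 19 − 13 = 6.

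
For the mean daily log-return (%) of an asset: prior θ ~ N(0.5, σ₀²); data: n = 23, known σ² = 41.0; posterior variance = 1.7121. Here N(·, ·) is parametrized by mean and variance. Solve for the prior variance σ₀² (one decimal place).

For the Normal–Normal model with known σ², precisions add: τ_n = τ₀ + n/σ².
So 1/σ₀² = 1/1.7121 − 23/41.0 = 0.584078 − 0.560976 = 0.023102.
Hence σ₀² = 1/0.023102 ≈ 43.3.

σ₀² = 43.3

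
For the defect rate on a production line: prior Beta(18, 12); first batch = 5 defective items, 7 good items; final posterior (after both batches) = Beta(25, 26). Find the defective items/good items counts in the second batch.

2 defective items and 7 good items

Because Beta–binomial updating is additive in the counts, the combined data contributed (α_post−α_prior, β_post−β_prior) successes and failures.
Total across both batches: 25−18=7 defective items, 26−12=14 good items.
Subtract the first batch: 7−5=2 defective items and 14−7=7 good items.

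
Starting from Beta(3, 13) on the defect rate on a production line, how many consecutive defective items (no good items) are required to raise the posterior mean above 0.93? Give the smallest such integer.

After k defective items and 0 good items the posterior is Beta(3+k, 13), with mean (3+k)/(3+13+k).
Set (3+k)/(16+k) > 0.93 and solve: k > (0.93·16 − 3)/(1 − 0.93) = 169.714.
The smallest integer exceeding 169.714 is 170.

k = 170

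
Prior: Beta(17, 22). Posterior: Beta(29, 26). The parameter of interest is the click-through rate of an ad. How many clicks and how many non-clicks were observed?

Beta is conjugate to the binomial likelihood: posterior = Beta(a+s, b+f).
Match parameters: s=29−17=12, f=26−22=4.

12 clicks and 4 non-clicks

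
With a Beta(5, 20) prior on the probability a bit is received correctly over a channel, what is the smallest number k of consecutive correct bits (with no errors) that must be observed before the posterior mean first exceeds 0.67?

After k correct bits and 0 errors the posterior is Beta(5+k, 20), with mean (5+k)/(5+20+k).
Set (5+k)/(25+k) > 0.67 and solve: k > (0.67·25 − 5)/(1 − 0.67) = 35.606.
The smallest integer exceeding 35.606 is 36, and checking k=36: (41)/(61) = 0.6721 > 0.67.

k = 36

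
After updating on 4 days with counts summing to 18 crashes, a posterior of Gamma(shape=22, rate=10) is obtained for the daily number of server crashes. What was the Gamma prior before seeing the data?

Gamma(shape=4, rate=6)

A Gamma(α, β) prior (rate parametrization) on a Poisson rate with n observations summing to S gives posterior Gamma(α+S, β+n).
So α = 22 − 18 = 4 and β = 10 − 4 = 6.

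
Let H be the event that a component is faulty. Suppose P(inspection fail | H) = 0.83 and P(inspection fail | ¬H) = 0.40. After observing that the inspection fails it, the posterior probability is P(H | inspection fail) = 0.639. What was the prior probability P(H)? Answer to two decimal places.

In odds form, posterior odds = prior odds × likelihood ratio, so prior odds = posterior odds ÷ LR.
Posterior odds = 0.639/(1−0.639) = 1.7701. LR = 0.83/0.40 = 2.0750.
Prior odds = 1.7701/2.0750 = 0.8531, so P(H) = 0.8531/(1+0.8531) ≈ 0.46.

P(H) = 0.46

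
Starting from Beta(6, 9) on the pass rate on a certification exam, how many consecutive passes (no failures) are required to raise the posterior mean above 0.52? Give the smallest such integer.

After k passes and 0 failures the posterior is Beta(6+k, 9), with mean (6+k)/(6+9+k).
Set (6+k)/(15+k) > 0.52 and solve: k > (0.52·15 − 6)/(1 − 0.52) = 3.750.
The smallest integer exceeding 3.750 is 4, and checking k=4: (10)/(19) = 0.5263 > 0.52.

k = 4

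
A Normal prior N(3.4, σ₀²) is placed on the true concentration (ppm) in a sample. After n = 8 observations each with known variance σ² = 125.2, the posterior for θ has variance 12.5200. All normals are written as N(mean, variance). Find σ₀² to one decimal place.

For the Normal–Normal model with known σ², precisions add: τ_n = τ₀ + n/σ².
So 1/σ₀² = 1/12.5200 − 8/125.2 = 0.079872 − 0.063898 = 0.015974.
Hence σ₀² = 1/0.015974 ≈ 62.6.

σ₀² = 62.6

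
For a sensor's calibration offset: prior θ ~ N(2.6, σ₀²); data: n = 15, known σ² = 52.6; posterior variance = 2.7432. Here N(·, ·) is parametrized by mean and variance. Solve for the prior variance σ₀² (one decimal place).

σ₀² = 12.6

Posterior precision equals prior precision plus data precision: 1/σ_n² = 1/σ₀² + n/σ².
So 1/σ₀² = 1/2.7432 − 15/52.6 = 0.364538 − 0.285171 = 0.079367.
Hence σ₀² = 1/0.079367 ≈ 12.6.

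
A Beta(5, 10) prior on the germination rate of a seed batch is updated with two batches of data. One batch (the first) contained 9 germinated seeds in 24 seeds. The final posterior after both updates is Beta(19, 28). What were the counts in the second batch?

Because Beta–binomial updating is additive in the counts, the combined data contributed (α_post−α_prior, β_post−β_prior) successes and failures.
Total across both batches: 19−5=14 germinated seeds, 28−10=18 non-germinating seeds.
Subtract the first batch: 14−9=5 germinated seeds and 18−15=3 non-germinating seeds.

5 germinated seeds and 3 non-germinating seeds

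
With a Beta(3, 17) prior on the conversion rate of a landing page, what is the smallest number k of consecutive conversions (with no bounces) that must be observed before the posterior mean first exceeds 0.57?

k = 20

After k conversions and 0 bounces the posterior is Beta(3+k, 17), with mean (3+k)/(3+17+k).
Set (3+k)/(20+k) > 0.57 and solve: k > (0.57·20 − 3)/(1 − 0.57) = 19.535.
The smallest integer exceeding 19.535 is 20.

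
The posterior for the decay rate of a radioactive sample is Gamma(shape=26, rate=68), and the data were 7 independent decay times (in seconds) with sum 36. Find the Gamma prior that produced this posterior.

Gamma(shape=19, rate=32)

Gamma–exponential conjugacy: posterior shape = α + n, posterior rate = β + Σtᵢ.
So α = 26 − 7 = 19 and β = 68 − 36 = 32.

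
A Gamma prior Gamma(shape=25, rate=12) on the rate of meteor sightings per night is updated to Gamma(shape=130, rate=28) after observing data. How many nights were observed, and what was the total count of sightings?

A Gamma(α, β) prior (rate parametrization) on a Poisson rate with n observations summing to S gives posterior Gamma(α+S, β+n).
Matching: Σxᵢ = 130 − 25 = 105 and n = 28 − 12 = 16.

n = 16 nights with total 105 sightings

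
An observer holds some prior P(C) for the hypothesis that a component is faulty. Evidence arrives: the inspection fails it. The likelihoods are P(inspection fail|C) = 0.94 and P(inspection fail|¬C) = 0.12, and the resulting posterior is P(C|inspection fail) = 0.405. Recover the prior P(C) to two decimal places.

P(C) = 0.08

Bayes' rule in odds form gives O(C|E) = O(C)·[P(E|C)/P(E|¬C)], hence O(C) = O(C|E)/LR.
Posterior odds = 0.405/(1−0.405) = 0.6807. LR = 0.94/0.12 = 7.8333.
Prior odds = 0.6807/7.8333 = 0.0869, so P(C) = 0.0869/(1+0.0869) ≈ 0.08.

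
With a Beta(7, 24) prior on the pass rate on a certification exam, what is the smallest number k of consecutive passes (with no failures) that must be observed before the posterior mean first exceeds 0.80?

After k passes and 0 failures the posterior is Beta(7+k, 24), with mean (7+k)/(7+24+k).
Set (7+k)/(31+k) > 0.80 and solve: k > (0.80·31 − 7)/(1 − 0.80) = 89.000.
The smallest integer exceeding 89.000 is 90, and checking k=90: (97)/(121) = 0.8017 > 0.80.

k = 90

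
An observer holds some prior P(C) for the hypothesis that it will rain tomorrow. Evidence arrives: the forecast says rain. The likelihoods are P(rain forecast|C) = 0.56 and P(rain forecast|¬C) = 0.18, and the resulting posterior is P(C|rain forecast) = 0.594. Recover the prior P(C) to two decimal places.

P(C) = 0.32

Bayes' rule in odds form gives O(C|E) = O(C)·[P(E|C)/P(E|¬C)], hence O(C) = O(C|E)/LR.
Posterior odds = 0.594/(1−0.594) = 1.4631. LR = 0.56/0.18 = 3.1111.
Prior odds = 1.4631/3.1111 = 0.4703, so P(C) = 0.4703/(1+0.4703) ≈ 0.32.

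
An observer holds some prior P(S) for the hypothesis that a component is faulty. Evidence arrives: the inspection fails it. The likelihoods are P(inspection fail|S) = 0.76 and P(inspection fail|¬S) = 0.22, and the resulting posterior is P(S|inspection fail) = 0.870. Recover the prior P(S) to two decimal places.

Bayes' rule in odds form gives O(S|E) = O(S)·[P(E|S)/P(E|¬S)], hence O(S) = O(S|E)/LR.
Posterior odds = 0.870/(1−0.870) = 6.6923. LR = 0.76/0.22 = 3.4545.
Prior odds = 6.6923/3.4545 = 1.9373, so P(S) = 1.9373/(1+1.9373) ≈ 0.66.

P(S) = 0.66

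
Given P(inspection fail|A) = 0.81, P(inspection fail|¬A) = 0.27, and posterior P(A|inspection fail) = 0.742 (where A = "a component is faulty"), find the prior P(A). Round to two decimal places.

Bayes' rule in odds form gives O(A|E) = O(A)·[P(E|A)/P(E|¬A)], hence O(A) = O(A|E)/LR.
Posterior odds = 0.742/(1−0.742) = 2.8760. LR = 0.81/0.27 = 3.0000.
Prior odds = 2.8760/3.0000 = 0.9587, so P(A) = 0.9587/(1+0.9587) ≈ 0.49.

P(A) = 0.49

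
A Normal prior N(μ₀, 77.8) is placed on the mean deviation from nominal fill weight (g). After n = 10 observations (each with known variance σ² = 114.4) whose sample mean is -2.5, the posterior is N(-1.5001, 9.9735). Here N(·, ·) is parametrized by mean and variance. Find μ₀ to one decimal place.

The posterior mean is a precision-weighted average: μ_n = (τ₀μ₀ + τ_data·x̄)/(τ₀+τ_data), with τ₀=1/σ₀² and τ_data=n/σ².
Here τ₀ = 1/77.8 = 0.012853 and τ_data = 10/114.4 = 0.087413, so τ_n = 0.100266.
Rearranging for μ₀: μ₀ = (μ_n·τ_n − τ_data·x̄)/τ₀ = (-1.5001·0.100266 − 0.087413·-2.5) / 0.012853 = 0.068123/0.012853 ≈ 5.3.

μ₀ = 5.3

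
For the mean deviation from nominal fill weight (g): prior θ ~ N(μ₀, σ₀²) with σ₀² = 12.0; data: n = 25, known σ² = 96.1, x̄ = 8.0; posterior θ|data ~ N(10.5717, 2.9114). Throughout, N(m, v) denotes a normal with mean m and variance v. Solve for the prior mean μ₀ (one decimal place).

μ₀ = 18.6

The posterior mean is a precision-weighted average: μ_n = (τ₀μ₀ + τ_data·x̄)/(τ₀+τ_data), with τ₀=1/σ₀² and τ_data=n/σ².
Here τ₀ = 1/12.0 = 0.083333 and τ_data = 25/96.1 = 0.260146, so τ_n = 0.343479.
Rearranging for μ₀: μ₀ = (μ_n·τ_n − τ_data·x̄)/τ₀ = (10.5717·0.343479 − 0.260146·8.0) / 0.083333 = 1.549989/0.083333 ≈ 18.6.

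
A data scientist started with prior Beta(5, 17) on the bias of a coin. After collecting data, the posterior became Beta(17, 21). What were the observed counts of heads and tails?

12 heads and 4 tails

Under Beta–binomial conjugacy the posterior parameters are (α+s, β+f).
Match parameters: s=17−5=12, f=21−17=4.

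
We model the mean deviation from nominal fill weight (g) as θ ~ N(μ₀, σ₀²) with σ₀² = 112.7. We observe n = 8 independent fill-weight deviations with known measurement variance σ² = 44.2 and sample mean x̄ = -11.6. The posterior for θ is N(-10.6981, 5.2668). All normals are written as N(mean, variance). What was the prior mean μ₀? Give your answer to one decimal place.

The posterior mean is a precision-weighted average: μ_n = (τ₀μ₀ + τ_data·x̄)/(τ₀+τ_data), with τ₀=1/σ₀² and τ_data=n/σ².
Here τ₀ = 1/112.7 = 0.008873 and τ_data = 8/44.2 = 0.180995, so τ_n = 0.189868.
Rearranging for μ₀: μ₀ = (μ_n·τ_n − τ_data·x̄)/τ₀ = (-10.6981·0.189868 − 0.180995·-11.6) / 0.008873 = 0.068315/0.008873 ≈ 7.7.

μ₀ = 7.7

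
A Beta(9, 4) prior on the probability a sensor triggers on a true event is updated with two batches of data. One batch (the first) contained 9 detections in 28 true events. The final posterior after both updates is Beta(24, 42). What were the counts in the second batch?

Because Beta–binomial updating is additive in the counts, the combined data contributed (α_post−α_prior, β_post−β_prior) successes and failures.
Total across both batches: 24−9=15 detections, 42−4=38 misses.
Subtract the first batch: 15−9=6 detections and 38−19=19 misses.

6 detections and 19 misses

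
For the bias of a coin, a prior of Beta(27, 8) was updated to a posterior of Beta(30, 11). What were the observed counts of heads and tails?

3 heads and 3 tails

Under Beta–binomial conjugacy the posterior parameters are (a+s, b+f).
Match parameters: s=30−27=3, f=11−8=3.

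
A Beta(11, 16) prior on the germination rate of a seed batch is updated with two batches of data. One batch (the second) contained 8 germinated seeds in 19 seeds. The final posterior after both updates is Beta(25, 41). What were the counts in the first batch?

6 germinated seeds and 14 non-germinating seeds

Because Beta–binomial updating is additive in the counts, the combined data contributed (α_post−α_prior, β_post−β_prior) successes and failures.
Total across both batches: 25−11=14 germinated seeds, 41−16=25 non-germinating seeds.
Subtract the second batch: 14−8=6 germinated seeds and 25−11=14 non-germinating seeds.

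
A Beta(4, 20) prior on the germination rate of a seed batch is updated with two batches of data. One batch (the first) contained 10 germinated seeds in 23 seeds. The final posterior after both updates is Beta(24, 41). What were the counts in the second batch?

10 germinated seeds and 8 non-germinating seeds

Sequential conjugate updates are equivalent to a single update on the pooled data, so total successes = posterior α − prior α and total failures = posterior β − prior β.
Total across both batches: 24−4=20 germinated seeds, 41−20=21 non-germinating seeds.
Subtract the first batch: 20−10=10 germinated seeds and 21−13=8 non-germinating seeds.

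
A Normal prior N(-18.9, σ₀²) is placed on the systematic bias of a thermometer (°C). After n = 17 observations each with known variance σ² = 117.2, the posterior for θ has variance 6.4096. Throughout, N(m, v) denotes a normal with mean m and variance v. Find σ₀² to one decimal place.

σ₀² = 91.2

For the Normal–Normal model with known σ², precisions add: τ_n = τ₀ + n/σ².
So 1/σ₀² = 1/6.4096 − 17/117.2 = 0.156016 − 0.145051 = 0.010965.
Hence σ₀² = 1/0.010965 ≈ 91.2.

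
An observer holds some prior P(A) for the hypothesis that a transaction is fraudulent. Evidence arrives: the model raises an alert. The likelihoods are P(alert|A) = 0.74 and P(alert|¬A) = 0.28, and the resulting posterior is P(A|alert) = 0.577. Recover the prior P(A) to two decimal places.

P(A) = 0.34

In odds form, posterior odds = prior odds × likelihood ratio, so prior odds = posterior odds ÷ LR.
Posterior odds = 0.577/(1−0.577) = 1.3641. LR = 0.74/0.28 = 2.6429.
Prior odds = 1.3641/2.6429 = 0.5161, so P(A) = 0.5161/(1+0.5161) ≈ 0.34.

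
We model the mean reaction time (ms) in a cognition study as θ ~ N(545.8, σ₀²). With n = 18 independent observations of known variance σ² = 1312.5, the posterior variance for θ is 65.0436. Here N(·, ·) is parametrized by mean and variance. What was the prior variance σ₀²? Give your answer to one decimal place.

For the Normal–Normal model with known σ², precisions add: τ_n = τ₀ + n/σ².
So 1/σ₀² = 1/65.0436 − 18/1312.5 = 0.015374 − 0.013714 = 0.001660.
Hence σ₀² = 1/0.001660 ≈ 602.4.

σ₀² = 602.4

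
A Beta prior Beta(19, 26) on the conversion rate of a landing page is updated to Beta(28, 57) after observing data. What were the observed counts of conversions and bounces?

9 conversions and 31 bounces

Under Beta–binomial conjugacy the posterior parameters are (α+s, β+f).
So s = 28 − 19 = 9 and f = 57 − 26 = 31.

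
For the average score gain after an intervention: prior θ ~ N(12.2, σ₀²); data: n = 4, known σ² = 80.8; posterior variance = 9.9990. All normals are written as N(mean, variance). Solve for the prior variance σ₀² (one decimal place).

Posterior precision equals prior precision plus data precision: 1/σ_n² = 1/σ₀² + n/σ².
So 1/σ₀² = 1/9.9990 − 4/80.8 = 0.100010 − 0.049505 = 0.050505.
Hence σ₀² = 1/0.050505 ≈ 19.8.

σ₀² = 19.8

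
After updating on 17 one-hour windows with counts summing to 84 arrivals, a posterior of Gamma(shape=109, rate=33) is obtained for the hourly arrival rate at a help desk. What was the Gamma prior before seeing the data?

Gamma(shape=25, rate=16)

A Gamma(α, β) prior (rate parametrization) on a Poisson rate with n observations summing to S gives posterior Gamma(α+S, β+n).
So α = 109 − 84 = 25 and β = 33 − 17 = 16.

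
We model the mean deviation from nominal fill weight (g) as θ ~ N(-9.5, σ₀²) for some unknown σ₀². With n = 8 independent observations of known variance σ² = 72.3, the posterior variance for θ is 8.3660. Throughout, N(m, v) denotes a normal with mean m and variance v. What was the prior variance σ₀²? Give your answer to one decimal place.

σ₀² = 112.6

For the Normal–Normal model with known σ², precisions add: τ_n = τ₀ + n/σ².
So 1/σ₀² = 1/8.3660 − 8/72.3 = 0.119531 − 0.110650 = 0.008881.
Hence σ₀² = 1/0.008881 ≈ 112.6.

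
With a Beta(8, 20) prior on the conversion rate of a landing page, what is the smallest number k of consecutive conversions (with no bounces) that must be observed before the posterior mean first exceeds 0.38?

After k conversions and 0 bounces the posterior is Beta(8+k, 20), with mean (8+k)/(8+20+k).
Set (8+k)/(28+k) > 0.38 and solve: k > (0.38·28 − 8)/(1 − 0.38) = 4.258.
The smallest integer exceeding 4.258 is 5.

k = 5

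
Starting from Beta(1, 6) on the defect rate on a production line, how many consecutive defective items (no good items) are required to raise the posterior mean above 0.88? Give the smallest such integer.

After k defective items and 0 good items the posterior is Beta(1+k, 6), with mean (1+k)/(1+6+k).
Set (1+k)/(7+k) > 0.88 and solve: k > (0.88·7 − 1)/(1 − 0.88) = 43.000.
The smallest integer exceeding 43.000 is 44, and checking k=44: (45)/(51) = 0.8824 > 0.88.

k = 44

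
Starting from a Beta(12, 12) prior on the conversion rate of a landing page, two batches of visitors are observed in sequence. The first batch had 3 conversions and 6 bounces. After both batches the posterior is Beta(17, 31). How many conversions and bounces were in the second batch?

2 conversions and 13 bounces

Sequential conjugate updates are equivalent to a single update on the pooled data, so total successes = posterior α − prior α and total failures = posterior β − prior β.
Total across both batches: 17−12=5 conversions, 31−12=19 bounces.
Subtract the first batch: 5−3=2 conversions and 19−6=13 bounces.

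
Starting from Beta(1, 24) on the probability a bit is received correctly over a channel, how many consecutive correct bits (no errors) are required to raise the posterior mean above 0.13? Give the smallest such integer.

k = 3

After k correct bits and 0 errors the posterior is Beta(1+k, 24), with mean (1+k)/(1+24+k).
Set (1+k)/(25+k) > 0.13 and solve: k > (0.13·25 − 1)/(1 − 0.13) = 2.586.
The smallest integer exceeding 2.586 is 3.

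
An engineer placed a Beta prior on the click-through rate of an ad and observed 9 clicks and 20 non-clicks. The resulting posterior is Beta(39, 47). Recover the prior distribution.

Under Beta–binomial conjugacy the posterior parameters are (α+s, β+f).
Subtract the data counts: 39−9=30, 47−20=27.

Beta(30, 27)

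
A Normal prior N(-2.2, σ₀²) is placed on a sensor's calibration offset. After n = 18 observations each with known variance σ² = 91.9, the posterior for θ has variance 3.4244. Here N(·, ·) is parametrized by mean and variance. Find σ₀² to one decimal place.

For the Normal–Normal model with known σ², precisions add: τ_n = τ₀ + n/σ².
So 1/σ₀² = 1/3.4244 − 18/91.9 = 0.292022 − 0.195865 = 0.096157.
Hence σ₀² = 1/0.096157 ≈ 10.4.

σ₀² = 10.4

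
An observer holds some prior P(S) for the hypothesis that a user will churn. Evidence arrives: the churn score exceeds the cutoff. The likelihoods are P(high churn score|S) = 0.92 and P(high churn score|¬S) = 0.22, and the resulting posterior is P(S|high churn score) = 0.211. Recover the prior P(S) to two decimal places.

Bayes' rule in odds form gives O(S|E) = O(S)·[P(E|S)/P(E|¬S)], hence O(S) = O(S|E)/LR.
Posterior odds = 0.211/(1−0.211) = 0.2674. LR = 0.92/0.22 = 4.1818.
Prior odds = 0.2674/4.1818 = 0.0639, so P(S) = 0.0639/(1+0.0639) ≈ 0.06.

P(S) = 0.06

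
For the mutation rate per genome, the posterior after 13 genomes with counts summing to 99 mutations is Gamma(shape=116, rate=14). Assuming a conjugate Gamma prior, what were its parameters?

Gamma(shape=17, rate=1)

Gamma–Poisson conjugacy: posterior shape = α + Σxᵢ, posterior rate = β + n.
So α = 116 − 99 = 17 and β = 14 − 13 = 1.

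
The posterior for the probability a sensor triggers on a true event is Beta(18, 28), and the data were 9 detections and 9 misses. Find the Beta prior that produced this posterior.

Beta(9, 19)

A Beta(α, β) prior with s successes and f failures in binomial data gives a Beta(α+s, β+f) posterior.
Subtract the data counts: 18−9=9, 28−9=19.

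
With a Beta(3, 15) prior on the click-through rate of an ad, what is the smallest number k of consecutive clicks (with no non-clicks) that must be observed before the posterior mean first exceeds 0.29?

After k clicks and 0 non-clicks the posterior is Beta(3+k, 15), with mean (3+k)/(3+15+k).
Set (3+k)/(18+k) > 0.29 and solve: k > (0.29·18 − 3)/(1 − 0.29) = 3.127.
The smallest integer exceeding 3.127 is 4, and checking k=4: (7)/(22) = 0.3182 > 0.29.

k = 4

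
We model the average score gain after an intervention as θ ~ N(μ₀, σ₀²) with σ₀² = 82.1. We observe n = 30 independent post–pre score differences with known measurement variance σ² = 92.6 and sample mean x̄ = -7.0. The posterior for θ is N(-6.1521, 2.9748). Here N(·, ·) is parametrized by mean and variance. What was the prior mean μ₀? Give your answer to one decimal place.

The posterior mean is a precision-weighted average: μ_n = (τ₀μ₀ + τ_data·x̄)/(τ₀+τ_data), with τ₀=1/σ₀² and τ_data=n/σ².
Here τ₀ = 1/82.1 = 0.012180 and τ_data = 30/92.6 = 0.323974, so τ_n = 0.336154.
Rearranging for μ₀: μ₀ = (μ_n·τ_n − τ_data·x̄)/τ₀ = (-6.1521·0.336154 − 0.323974·-7.0) / 0.012180 = 0.199765/0.012180 ≈ 16.4.

μ₀ = 16.4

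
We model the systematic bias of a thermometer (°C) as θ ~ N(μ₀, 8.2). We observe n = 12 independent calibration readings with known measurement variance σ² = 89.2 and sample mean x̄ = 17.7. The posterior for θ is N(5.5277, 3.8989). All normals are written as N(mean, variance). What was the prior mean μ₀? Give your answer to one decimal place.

μ₀ = -7.9

The posterior mean is a precision-weighted average: μ_n = (τ₀μ₀ + τ_data·x̄)/(τ₀+τ_data), with τ₀=1/σ₀² and τ_data=n/σ².
Here τ₀ = 1/8.2 = 0.121951 and τ_data = 12/89.2 = 0.134529, so τ_n = 0.256480.
Rearranging for μ₀: μ₀ = (μ_n·τ_n − τ_data·x̄)/τ₀ = (5.5277·0.256480 − 0.134529·17.7) / 0.121951 = -0.963419/0.121951 ≈ -7.9.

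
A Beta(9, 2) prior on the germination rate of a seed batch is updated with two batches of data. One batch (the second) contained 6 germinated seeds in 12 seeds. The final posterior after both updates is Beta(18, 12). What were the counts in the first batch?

3 germinated seeds and 4 non-germinating seeds

Sequential conjugate updates are equivalent to a single update on the pooled data, so total successes = posterior α − prior α and total failures = posterior β − prior β.
Total across both batches: 18−9=9 germinated seeds, 12−2=10 non-germinating seeds.
Subtract the second batch: 9−6=3 germinated seeds and 10−6=4 non-germinating seeds.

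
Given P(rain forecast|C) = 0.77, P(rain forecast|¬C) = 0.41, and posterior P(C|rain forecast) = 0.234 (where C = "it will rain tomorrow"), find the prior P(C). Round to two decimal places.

P(C) = 0.14

Bayes' rule in odds form gives O(C|E) = O(C)·[P(E|C)/P(E|¬C)], hence O(C) = O(C|E)/LR.
Posterior odds = 0.234/(1−0.234) = 0.3055. LR = 0.77/0.41 = 1.8780.
Prior odds = 0.3055/1.8780 = 0.1627, so P(C) = 0.1627/(1+0.1627) ≈ 0.14.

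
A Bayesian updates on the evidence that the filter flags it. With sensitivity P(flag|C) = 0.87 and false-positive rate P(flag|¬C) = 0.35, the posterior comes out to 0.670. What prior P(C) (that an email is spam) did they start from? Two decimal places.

Bayes' rule in odds form gives O(C|E) = O(C)·[P(E|C)/P(E|¬C)], hence O(C) = O(C|E)/LR.
Posterior odds = 0.670/(1−0.670) = 2.0303. LR = 0.87/0.35 = 2.4857.
Prior odds = 2.0303/2.4857 = 0.8168, so P(C) = 0.8168/(1+0.8168) ≈ 0.45.

P(C) = 0.45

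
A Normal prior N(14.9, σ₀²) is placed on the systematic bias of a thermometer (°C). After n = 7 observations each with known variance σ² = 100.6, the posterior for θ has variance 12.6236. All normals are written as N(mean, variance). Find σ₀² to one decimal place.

σ₀² = 103.8

Posterior precision equals prior precision plus data precision: 1/σ_n² = 1/σ₀² + n/σ².
So 1/σ₀² = 1/12.6236 − 7/100.6 = 0.079217 − 0.069583 = 0.009634.
Hence σ₀² = 1/0.009634 ≈ 103.8.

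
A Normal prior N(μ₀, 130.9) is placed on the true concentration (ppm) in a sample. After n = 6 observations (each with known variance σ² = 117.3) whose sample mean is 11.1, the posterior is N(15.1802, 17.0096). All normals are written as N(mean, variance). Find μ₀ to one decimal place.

The posterior mean is a precision-weighted average: μ_n = (τ₀μ₀ + τ_data·x̄)/(τ₀+τ_data), with τ₀=1/σ₀² and τ_data=n/σ².
Here τ₀ = 1/130.9 = 0.007639 and τ_data = 6/117.3 = 0.051151, so τ_n = 0.058790.
Rearranging for μ₀: μ₀ = (μ_n·τ_n − τ_data·x̄)/τ₀ = (15.1802·0.058790 − 0.051151·11.1) / 0.007639 = 0.324668/0.007639 ≈ 42.5.

μ₀ = 42.5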